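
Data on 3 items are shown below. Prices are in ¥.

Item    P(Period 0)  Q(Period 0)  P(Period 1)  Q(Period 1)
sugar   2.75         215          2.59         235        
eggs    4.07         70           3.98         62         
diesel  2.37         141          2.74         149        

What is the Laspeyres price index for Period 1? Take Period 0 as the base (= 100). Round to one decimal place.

Laspeyres price index uses base-period quantities as weights.
ΣP(Period 1)·Q(Period 0) = 2.59×215 + 3.98×70 + 2.74×141 = 556.85 + 278.6 + 386.34 = 1221.79
ΣP(Period 0)·Q(Period 0) = 2.75×215 + 4.07×70 + 2.37×141 = 591.25 + 284.9 + 334.17 = 1210.32
Index = 1221.79 / 1210.32 × 100 = 100.9477

100.9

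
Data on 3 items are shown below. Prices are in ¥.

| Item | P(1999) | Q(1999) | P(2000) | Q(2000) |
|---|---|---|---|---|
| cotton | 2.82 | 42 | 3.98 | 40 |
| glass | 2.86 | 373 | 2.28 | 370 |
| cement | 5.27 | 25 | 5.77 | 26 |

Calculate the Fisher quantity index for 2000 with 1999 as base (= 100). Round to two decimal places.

Laspeyres component (base-period weights):
ΣP(1999)Q(2000) = 2.82×40 + 2.86×370 + 5.27×26 = 112.8 + 1058.2 + 137.02 = 1308.02
ΣP(1999)Q(1999) = 2.82×42 + 2.86×373 + 5.27×25 = 118.44 + 1066.78 + 131.75 = 1316.97
L = 1308.02 / 1316.97 × 100 = 99.3204
Paasche component (current-period weights):
ΣP(2000)Q(2000) = 3.98×40 + 2.28×370 + 5.77×26 = 159.2 + 843.6 + 150.02 = 1152.82
ΣP(2000)Q(1999) = 3.98×42 + 2.28×373 + 5.77×25 = 167.16 + 850.44 + 144.25 = 1161.85
P = 1152.82 / 1161.85 × 100 = 99.2228
Fisher = √(L × P) = √(99.3204 × 99.2228) = 99.2716

99.27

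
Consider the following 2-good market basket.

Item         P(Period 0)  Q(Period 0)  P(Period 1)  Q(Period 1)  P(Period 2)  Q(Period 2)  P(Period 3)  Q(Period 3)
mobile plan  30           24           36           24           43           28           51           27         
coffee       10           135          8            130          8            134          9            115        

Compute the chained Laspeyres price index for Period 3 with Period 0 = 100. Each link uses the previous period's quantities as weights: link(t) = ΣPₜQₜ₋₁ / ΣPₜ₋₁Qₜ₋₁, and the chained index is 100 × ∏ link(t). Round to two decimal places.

Link Period 0→Period 1:
ΣP(Period 1)Q(Period 0) = 36×24 + 8×135 = 864 + 1080 = 1944
ΣP(Period 0)Q(Period 0) = 30×24 + 10×135 = 720 + 1350 = 2070
link = 1944/2070 = 0.939130
Link Period 1→Period 2:
ΣP(Period 2)Q(Period 1) = 43×24 + 8×130 = 1032 + 1040 = 2072
ΣP(Period 1)Q(Period 1) = 36×24 + 8×130 = 864 + 1040 = 1904
link = 2072/1904 = 1.088235
Link Period 2→Period 3:
ΣP(Period 3)Q(Period 2) = 51×28 + 9×134 = 1428 + 1206 = 2634
ΣP(Period 2)Q(Period 2) = 43×28 + 8×134 = 1204 + 1072 = 2276
link = 2634/2276 = 1.157293
Chained index = 100 × 0.939130 × 1.088235 × 1.157293 = 118.2748

118.27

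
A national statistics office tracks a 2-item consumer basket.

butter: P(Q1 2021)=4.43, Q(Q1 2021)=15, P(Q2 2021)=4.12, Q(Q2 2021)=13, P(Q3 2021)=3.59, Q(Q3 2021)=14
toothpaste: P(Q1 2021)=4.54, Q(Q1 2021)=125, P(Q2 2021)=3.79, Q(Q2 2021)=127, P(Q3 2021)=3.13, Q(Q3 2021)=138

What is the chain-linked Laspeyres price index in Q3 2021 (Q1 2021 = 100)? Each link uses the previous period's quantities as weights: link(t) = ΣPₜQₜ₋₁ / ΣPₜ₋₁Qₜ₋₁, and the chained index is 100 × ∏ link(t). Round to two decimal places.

70.15

Link Q1 2021→Q2 2021:
ΣP(Q2 2021)Q(Q1 2021) = 4.12×15 + 3.79×125 = 61.8 + 473.75 = 535.55
ΣP(Q1 2021)Q(Q1 2021) = 4.43×15 + 4.54×125 = 66.45 + 567.5 = 633.95
link = 535.55/633.95 = 0.844783
Link Q2 2021→Q3 2021:
ΣP(Q3 2021)Q(Q2 2021) = 3.59×13 + 3.13×127 = 46.67 + 397.51 = 444.18
ΣP(Q2 2021)Q(Q2 2021) = 4.12×13 + 3.79×127 = 53.56 + 481.33 = 534.89
link = 444.18/534.89 = 0.830414
Chained index = 100 × 0.844783 × 0.830414 = 70.1519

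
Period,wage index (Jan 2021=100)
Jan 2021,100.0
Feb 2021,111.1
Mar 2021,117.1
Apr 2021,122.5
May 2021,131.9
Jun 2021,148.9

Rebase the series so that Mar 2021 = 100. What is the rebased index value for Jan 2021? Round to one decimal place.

85.4

Rebased(Jan 2021) = 100.0 / 117.1 × 100 = 85.3971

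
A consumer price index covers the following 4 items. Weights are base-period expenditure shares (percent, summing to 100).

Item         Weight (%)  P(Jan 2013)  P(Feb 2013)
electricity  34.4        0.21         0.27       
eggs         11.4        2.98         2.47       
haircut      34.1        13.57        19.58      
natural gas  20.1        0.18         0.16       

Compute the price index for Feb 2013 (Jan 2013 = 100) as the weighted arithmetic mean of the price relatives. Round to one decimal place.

electricity: 34.4 × (0.27/0.21) = 34.4 × 1.285714 = 44.2286
eggs: 11.4 × (2.47/2.98) = 11.4 × 0.828859 = 9.4490
haircut: 34.1 × (19.58/13.57) = 34.1 × 1.442889 = 49.2025
natural gas: 20.1 × (0.16/0.18) = 20.1 × 0.888889 = 17.8667
Index = Σ wᵢ·(p₁ᵢ/p₀ᵢ) = 44.2286 + 9.4490 + 49.2025 + 17.8667 = 120.7467

120.7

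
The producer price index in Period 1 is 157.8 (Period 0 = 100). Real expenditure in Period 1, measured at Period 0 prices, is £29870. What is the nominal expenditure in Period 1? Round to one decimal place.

47134.9

Nominal = Real × (Index/100) = 29870 × (157.8/100)
        = 29870 × 1.578 = 47134.8600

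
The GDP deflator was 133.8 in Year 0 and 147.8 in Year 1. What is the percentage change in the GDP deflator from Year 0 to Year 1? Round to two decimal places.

Change = (147.8 − 133.8) / 133.8 × 100
       = 14.0 / 133.8 × 100 = 10.4634%

10.46%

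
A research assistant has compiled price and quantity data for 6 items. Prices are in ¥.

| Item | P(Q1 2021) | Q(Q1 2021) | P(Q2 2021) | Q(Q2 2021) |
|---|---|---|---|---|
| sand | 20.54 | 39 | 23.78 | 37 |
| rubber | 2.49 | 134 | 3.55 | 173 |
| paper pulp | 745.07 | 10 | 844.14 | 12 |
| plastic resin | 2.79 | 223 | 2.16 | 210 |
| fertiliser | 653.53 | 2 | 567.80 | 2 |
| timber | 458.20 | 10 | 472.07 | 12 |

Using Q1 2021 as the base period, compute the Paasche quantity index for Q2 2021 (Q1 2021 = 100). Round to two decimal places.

116.66

Paasche quantity index uses current-period prices as weights.
ΣP(Q2 2021)·Q(Q2 2021) = 23.78×37 + 3.55×173 + 844.14×12 + 2.16×210 + 567.80×2 + 472.07×12 = 879.86 + 614.15 + 10129.68 + 453.6 + 1135.6 + 5664.84 = 18877.73
ΣP(Q2 2021)·Q(Q1 2021) = 23.78×39 + 3.55×134 + 844.14×10 + 2.16×223 + 567.80×2 + 472.07×10 = 927.42 + 475.7 + 8441.4 + 481.68 + 1135.6 + 4720.7 = 16182.5
Index = 18877.73 / 16182.5 × 100 = 116.6552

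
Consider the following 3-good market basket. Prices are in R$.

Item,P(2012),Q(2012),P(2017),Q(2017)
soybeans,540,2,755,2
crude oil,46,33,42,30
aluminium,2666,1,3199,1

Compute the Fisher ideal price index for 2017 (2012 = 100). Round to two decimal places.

116.12

Laspeyres component (base-period weights):
ΣP(2017)Q(2012) = 755×2 + 42×33 + 3199×1 = 1510 + 1386 + 3199 = 6095
ΣP(2012)Q(2012) = 540×2 + 46×33 + 2666×1 = 1080 + 1518 + 2666 = 5264
L = 6095 / 5264 × 100 = 115.7865
Paasche component (current-period weights):
ΣP(2017)Q(2017) = 755×2 + 42×30 + 3199×1 = 1510 + 1260 + 3199 = 5969
ΣP(2012)Q(2017) = 540×2 + 46×30 + 2666×1 = 1080 + 1380 + 2666 = 5126
P = 5969 / 5126 × 100 = 116.4456
Fisher = √(L × P) = √(115.7865 × 116.4456) = 116.1156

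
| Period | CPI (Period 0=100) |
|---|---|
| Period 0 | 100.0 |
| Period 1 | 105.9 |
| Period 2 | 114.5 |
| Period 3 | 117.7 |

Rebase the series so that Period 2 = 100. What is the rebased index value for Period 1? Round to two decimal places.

Rebased(Period 1) = 105.9 / 114.5 × 100 = 92.4891

92.49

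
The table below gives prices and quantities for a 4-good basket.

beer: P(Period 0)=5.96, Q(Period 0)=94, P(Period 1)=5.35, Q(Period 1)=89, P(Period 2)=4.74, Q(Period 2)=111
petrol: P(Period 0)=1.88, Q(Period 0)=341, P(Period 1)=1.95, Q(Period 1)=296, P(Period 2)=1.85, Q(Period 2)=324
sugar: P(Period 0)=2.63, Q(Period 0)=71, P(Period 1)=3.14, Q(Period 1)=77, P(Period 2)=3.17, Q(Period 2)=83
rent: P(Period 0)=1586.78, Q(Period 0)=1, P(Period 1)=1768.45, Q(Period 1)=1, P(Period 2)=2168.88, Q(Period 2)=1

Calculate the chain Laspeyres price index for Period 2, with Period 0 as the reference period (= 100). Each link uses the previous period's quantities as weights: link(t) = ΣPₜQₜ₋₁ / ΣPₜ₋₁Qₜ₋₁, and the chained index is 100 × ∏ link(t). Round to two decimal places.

117.25

Link Period 0→Period 1:
ΣP(Period 1)Q(Period 0) = 5.35×94 + 1.95×341 + 3.14×71 + 1768.45×1 = 502.9 + 664.95 + 222.94 + 1768.45 = 3159.24
ΣP(Period 0)Q(Period 0) = 5.96×94 + 1.88×341 + 2.63×71 + 1586.78×1 = 560.24 + 641.08 + 186.73 + 1586.78 = 2974.83
link = 3159.24/2974.83 = 1.061990
Link Period 1→Period 2:
ΣP(Period 2)Q(Period 1) = 4.74×89 + 1.85×296 + 3.17×77 + 2168.88×1 = 421.86 + 547.6 + 244.09 + 2168.88 = 3382.43
ΣP(Period 1)Q(Period 1) = 5.35×89 + 1.95×296 + 3.14×77 + 1768.45×1 = 476.15 + 577.2 + 241.78 + 1768.45 = 3063.58
link = 3382.43/3063.58 = 1.104078
Chained index = 100 × 1.061990 × 1.104078 = 117.2519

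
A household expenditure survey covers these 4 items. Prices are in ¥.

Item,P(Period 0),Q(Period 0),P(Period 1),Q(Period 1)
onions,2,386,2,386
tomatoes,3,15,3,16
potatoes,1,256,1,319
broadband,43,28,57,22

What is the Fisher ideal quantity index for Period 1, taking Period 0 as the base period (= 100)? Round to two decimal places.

90.61

Laspeyres component (base-period weights):
ΣP(Period 0)Q(Period 1) = 2×386 + 3×16 + 1×319 + 43×22 = 772 + 48 + 319 + 946 = 2085
ΣP(Period 0)Q(Period 0) = 2×386 + 3×15 + 1×256 + 43×28 = 772 + 45 + 256 + 1204 = 2277
L = 2085 / 2277 × 100 = 91.5679
Paasche component (current-period weights):
ΣP(Period 1)Q(Period 1) = 2×386 + 3×16 + 1×319 + 57×22 = 772 + 48 + 319 + 1254 = 2393
ΣP(Period 1)Q(Period 0) = 2×386 + 3×15 + 1×256 + 57×28 = 772 + 45 + 256 + 1596 = 2669
P = 2393 / 2669 × 100 = 89.6590
Fisher = √(L × P) = √(91.5679 × 89.6590) = 90.6084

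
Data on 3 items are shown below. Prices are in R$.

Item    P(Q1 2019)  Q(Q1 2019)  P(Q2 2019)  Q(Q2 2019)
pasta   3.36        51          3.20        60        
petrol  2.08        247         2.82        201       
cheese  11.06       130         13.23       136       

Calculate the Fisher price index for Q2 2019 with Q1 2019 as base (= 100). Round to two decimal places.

120.98

Laspeyres component (base-period weights):
ΣP(Q2 2019)Q(Q1 2019) = 3.20×51 + 2.82×247 + 13.23×130 = 163.2 + 696.54 + 1719.9 = 2579.64
ΣP(Q1 2019)Q(Q1 2019) = 3.36×51 + 2.08×247 + 11.06×130 = 171.36 + 513.76 + 1437.8 = 2122.92
L = 2579.64 / 2122.92 × 100 = 121.5138
Paasche component (current-period weights):
ΣP(Q2 2019)Q(Q2 2019) = 3.20×60 + 2.82×201 + 13.23×136 = 192 + 566.82 + 1799.28 = 2558.1
ΣP(Q1 2019)Q(Q2 2019) = 3.36×60 + 2.08×201 + 11.06×136 = 201.6 + 418.08 + 1504.16 = 2123.84
P = 2558.1 / 2123.84 × 100 = 120.4469
Fisher = √(L × P) = √(121.5138 × 120.4469) = 120.9792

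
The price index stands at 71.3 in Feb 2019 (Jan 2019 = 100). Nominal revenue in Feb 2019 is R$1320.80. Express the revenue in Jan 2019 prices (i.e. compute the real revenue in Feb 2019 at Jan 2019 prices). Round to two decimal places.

Real = Nominal ÷ (Index/100) = 1320.80 ÷ (71.3/100)
     = 1320.80 ÷ 0.713 = 1852.4544

1852.45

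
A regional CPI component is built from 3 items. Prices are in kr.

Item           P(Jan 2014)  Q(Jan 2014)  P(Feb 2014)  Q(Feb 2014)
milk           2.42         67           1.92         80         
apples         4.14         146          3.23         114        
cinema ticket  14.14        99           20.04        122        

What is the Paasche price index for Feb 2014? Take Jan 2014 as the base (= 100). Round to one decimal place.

Paasche price index uses current-period quantities as weights.
ΣP(Feb 2014)·Q(Feb 2014) = 1.92×80 + 3.23×114 + 20.04×122 = 153.6 + 368.22 + 2444.88 = 2966.7
ΣP(Jan 2014)·Q(Feb 2014) = 2.42×80 + 4.14×114 + 14.14×122 = 193.6 + 471.96 + 1725.08 = 2390.64
Index = 2966.7 / 2390.64 × 100 = 124.0965

124.1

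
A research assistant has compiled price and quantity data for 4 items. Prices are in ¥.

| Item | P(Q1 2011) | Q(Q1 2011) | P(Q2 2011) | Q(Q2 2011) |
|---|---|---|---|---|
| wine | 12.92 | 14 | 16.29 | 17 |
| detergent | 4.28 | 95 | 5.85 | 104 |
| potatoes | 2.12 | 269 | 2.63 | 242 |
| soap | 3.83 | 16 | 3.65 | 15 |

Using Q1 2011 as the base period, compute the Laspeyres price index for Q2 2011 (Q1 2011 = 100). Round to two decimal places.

127.12

Laspeyres price index uses base-period quantities as weights.
ΣP(Q2 2011)·Q(Q1 2011) = 16.29×14 + 5.85×95 + 2.63×269 + 3.65×16 = 228.06 + 555.75 + 707.47 + 58.4 = 1549.68
ΣP(Q1 2011)·Q(Q1 2011) = 12.92×14 + 4.28×95 + 2.12×269 + 3.83×16 = 180.88 + 406.6 + 570.28 + 61.28 = 1219.04
Index = 1549.68 / 1219.04 × 100 = 127.1230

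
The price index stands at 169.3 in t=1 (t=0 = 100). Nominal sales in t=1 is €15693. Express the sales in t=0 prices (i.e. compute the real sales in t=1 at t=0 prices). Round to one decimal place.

9269.3

Real = Nominal ÷ (Index/100) = 15693 ÷ (169.3/100)
     = 15693 ÷ 1.693 = 9269.3444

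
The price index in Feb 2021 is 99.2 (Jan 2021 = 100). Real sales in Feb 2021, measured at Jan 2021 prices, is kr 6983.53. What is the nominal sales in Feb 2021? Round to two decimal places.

Nominal = Real × (Index/100) = 6983.53 × (99.2/100)
        = 6983.53 × 0.992 = 6927.6618

6927.66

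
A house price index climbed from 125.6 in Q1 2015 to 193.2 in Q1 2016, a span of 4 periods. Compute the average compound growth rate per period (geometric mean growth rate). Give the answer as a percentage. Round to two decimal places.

Growth factor = (193.2/125.6)^(1/4) = (1.538217)^(1/4) = 1.113664
Growth rate = 1.113664 − 1 = 0.113664 = 11.3664%

11.37%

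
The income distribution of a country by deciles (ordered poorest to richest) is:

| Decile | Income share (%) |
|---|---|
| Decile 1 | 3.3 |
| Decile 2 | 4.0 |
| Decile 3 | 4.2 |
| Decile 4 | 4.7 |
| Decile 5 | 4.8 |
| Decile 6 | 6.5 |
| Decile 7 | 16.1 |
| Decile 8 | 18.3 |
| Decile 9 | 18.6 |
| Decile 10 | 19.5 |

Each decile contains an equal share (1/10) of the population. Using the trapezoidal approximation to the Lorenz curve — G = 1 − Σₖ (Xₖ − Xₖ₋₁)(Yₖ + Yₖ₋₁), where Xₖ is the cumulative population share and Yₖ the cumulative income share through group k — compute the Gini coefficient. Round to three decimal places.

0.354

Cumulative income shares Yₖ: 0.0330, 0.0730, 0.1150, 0.1620, 0.2100, 0.2750, 0.4360, 0.6190, 0.8050, 1.0000
Σ (Xₖ−Xₖ₋₁)(Yₖ+Yₖ₋₁) = (1/10)(0.0330+0.0000) + (1/10)(0.0730+0.0330) + (1/10)(0.1150+0.0730) + (1/10)(0.1620+0.1150) + (1/10)(0.2100+0.1620) + (1/10)(0.2750+0.2100) + (1/10)(0.4360+0.2750) + (1/10)(0.6190+0.4360) + (1/10)(0.8050+0.6190) + (1/10)(1.0000+0.8050)
  = 0.0033 + 0.0106 + 0.0188 + 0.0277 + 0.0372 + 0.0485 + 0.0711 + 0.1055 + 0.1424 + 0.1805 = 0.6456
G = 1 − 0.6456 = 0.3544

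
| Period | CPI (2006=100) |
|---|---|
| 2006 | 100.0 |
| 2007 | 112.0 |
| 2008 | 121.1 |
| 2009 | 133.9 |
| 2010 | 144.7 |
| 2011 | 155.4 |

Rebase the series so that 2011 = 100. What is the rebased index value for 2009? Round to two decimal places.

Rebased(2009) = 133.9 / 155.4 × 100 = 86.1647

86.16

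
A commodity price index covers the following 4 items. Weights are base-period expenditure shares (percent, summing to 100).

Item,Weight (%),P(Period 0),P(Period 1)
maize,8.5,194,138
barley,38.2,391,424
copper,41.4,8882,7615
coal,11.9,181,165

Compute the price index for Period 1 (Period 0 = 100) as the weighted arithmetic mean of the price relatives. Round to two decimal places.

93.81

maize: 8.5 × (138/194) = 8.5 × 0.711340 = 6.0464
barley: 38.2 × (424/391) = 38.2 × 1.084399 = 41.4240
copper: 41.4 × (7615/8882) = 41.4 × 0.857352 = 35.4944
coal: 11.9 × (165/181) = 11.9 × 0.911602 = 10.8481
Index = Σ wᵢ·(p₁ᵢ/p₀ᵢ) = 6.0464 + 41.4240 + 35.4944 + 10.8481 = 93.8129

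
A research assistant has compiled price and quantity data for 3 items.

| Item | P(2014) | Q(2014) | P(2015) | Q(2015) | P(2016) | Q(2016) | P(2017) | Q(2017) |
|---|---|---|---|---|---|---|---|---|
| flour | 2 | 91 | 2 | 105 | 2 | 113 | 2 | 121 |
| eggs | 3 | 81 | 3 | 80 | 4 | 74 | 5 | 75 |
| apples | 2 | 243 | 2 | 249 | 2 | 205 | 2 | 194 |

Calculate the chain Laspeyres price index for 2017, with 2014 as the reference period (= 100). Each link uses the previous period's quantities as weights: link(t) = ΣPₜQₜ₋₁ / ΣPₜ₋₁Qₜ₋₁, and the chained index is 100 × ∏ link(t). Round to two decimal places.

117.05

Link 2014→2015:
ΣP(2015)Q(2014) = 2×91 + 3×81 + 2×243 = 182 + 243 + 486 = 911
ΣP(2014)Q(2014) = 2×91 + 3×81 + 2×243 = 182 + 243 + 486 = 911
link = 911/911 = 1.000000
Link 2015→2016:
ΣP(2016)Q(2015) = 2×105 + 4×80 + 2×249 = 210 + 320 + 498 = 1028
ΣP(2015)Q(2015) = 2×105 + 3×80 + 2×249 = 210 + 240 + 498 = 948
link = 1028/948 = 1.084388
Link 2016→2017:
ΣP(2017)Q(2016) = 2×113 + 5×74 + 2×205 = 226 + 370 + 410 = 1006
ΣP(2016)Q(2016) = 2×113 + 4×74 + 2×205 = 226 + 296 + 410 = 932
link = 1006/932 = 1.079399
Chained index = 100 × 1.000000 × 1.084388 × 1.079399 = 117.0488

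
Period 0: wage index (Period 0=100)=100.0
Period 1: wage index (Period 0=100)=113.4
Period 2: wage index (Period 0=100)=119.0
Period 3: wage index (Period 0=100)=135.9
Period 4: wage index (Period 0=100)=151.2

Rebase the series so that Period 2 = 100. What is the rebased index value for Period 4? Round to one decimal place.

Rebased(Period 4) = 151.2 / 119.0 × 100 = 127.0588

127.1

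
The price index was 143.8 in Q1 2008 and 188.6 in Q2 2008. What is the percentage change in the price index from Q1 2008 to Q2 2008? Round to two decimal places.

31.15%

Change = (188.6 − 143.8) / 143.8 × 100
       = 44.8 / 143.8 × 100 = 31.1544%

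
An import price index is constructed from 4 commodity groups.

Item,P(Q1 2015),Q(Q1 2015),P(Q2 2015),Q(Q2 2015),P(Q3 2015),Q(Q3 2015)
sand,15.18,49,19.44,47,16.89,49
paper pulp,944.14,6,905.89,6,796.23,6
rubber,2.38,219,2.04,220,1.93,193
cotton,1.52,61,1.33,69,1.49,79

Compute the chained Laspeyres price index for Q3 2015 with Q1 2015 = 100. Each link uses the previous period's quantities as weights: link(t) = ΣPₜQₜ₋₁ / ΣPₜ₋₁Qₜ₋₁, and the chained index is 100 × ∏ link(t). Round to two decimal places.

Link Q1 2015→Q2 2015:
ΣP(Q2 2015)Q(Q1 2015) = 19.44×49 + 905.89×6 + 2.04×219 + 1.33×61 = 952.56 + 5435.34 + 446.76 + 81.13 = 6915.79
ΣP(Q1 2015)Q(Q1 2015) = 15.18×49 + 944.14×6 + 2.38×219 + 1.52×61 = 743.82 + 5664.84 + 521.22 + 92.72 = 7022.6
link = 6915.79/7022.6 = 0.984791
Link Q2 2015→Q3 2015:
ΣP(Q3 2015)Q(Q2 2015) = 16.89×47 + 796.23×6 + 1.93×220 + 1.49×69 = 793.83 + 4777.38 + 424.6 + 102.81 = 6098.62
ΣP(Q2 2015)Q(Q2 2015) = 19.44×47 + 905.89×6 + 2.04×220 + 1.33×69 = 913.68 + 5435.34 + 448.8 + 91.77 = 6889.59
link = 6098.62/6889.59 = 0.885193
Chained index = 100 × 0.984791 × 0.885193 = 87.1730

87.17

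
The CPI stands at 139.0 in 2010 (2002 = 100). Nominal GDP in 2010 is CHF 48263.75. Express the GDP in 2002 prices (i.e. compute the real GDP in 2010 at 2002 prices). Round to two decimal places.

Real = Nominal ÷ (Index/100) = 48263.75 ÷ (139.0/100)
     = 48263.75 ÷ 1.390 = 34722.1223

34722.12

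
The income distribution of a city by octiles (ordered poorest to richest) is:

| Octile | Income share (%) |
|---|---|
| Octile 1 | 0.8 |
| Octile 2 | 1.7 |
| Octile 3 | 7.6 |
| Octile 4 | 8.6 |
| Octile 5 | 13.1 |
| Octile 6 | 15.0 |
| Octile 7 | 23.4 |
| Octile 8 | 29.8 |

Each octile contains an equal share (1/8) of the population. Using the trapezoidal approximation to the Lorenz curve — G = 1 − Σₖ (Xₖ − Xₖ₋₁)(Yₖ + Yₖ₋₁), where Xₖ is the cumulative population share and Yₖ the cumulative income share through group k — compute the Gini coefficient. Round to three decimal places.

Cumulative income shares Yₖ: 0.0080, 0.0250, 0.1010, 0.1870, 0.3180, 0.4680, 0.7020, 1.0000
Σ (Xₖ−Xₖ₋₁)(Yₖ+Yₖ₋₁) = (1/8)(0.0080+0.0000) + (1/8)(0.0250+0.0080) + (1/8)(0.1010+0.0250) + (1/8)(0.1870+0.1010) + (1/8)(0.3180+0.1870) + (1/8)(0.4680+0.3180) + (1/8)(0.7020+0.4680) + (1/8)(1.0000+0.7020)
  = 0.0010 + 0.0041 + 0.0158 + 0.0360 + 0.0631 + 0.0983 + 0.1462 + 0.2127 = 0.5773
G = 1 − 0.5773 = 0.4227

0.423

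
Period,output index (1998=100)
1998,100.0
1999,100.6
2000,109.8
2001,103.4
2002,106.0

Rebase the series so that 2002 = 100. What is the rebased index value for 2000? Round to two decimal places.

103.58

Rebased(2000) = 109.8 / 106.0 × 100 = 103.5849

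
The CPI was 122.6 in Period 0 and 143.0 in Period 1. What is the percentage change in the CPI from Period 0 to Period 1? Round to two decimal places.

16.64%

Change = (143.0 − 122.6) / 122.6 × 100
       = 20.4 / 122.6 × 100 = 16.6395%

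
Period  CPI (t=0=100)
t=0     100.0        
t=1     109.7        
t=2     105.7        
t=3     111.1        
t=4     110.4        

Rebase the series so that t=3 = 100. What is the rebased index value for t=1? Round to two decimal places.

98.74

Rebased(t=1) = 109.7 / 111.1 × 100 = 98.7399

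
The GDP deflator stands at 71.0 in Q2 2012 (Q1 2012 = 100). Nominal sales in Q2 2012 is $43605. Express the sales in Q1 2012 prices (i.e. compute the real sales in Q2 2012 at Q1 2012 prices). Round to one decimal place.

Real = Nominal ÷ (Index/100) = 43605 ÷ (71.0/100)
     = 43605 ÷ 0.710 = 61415.4930

61415.5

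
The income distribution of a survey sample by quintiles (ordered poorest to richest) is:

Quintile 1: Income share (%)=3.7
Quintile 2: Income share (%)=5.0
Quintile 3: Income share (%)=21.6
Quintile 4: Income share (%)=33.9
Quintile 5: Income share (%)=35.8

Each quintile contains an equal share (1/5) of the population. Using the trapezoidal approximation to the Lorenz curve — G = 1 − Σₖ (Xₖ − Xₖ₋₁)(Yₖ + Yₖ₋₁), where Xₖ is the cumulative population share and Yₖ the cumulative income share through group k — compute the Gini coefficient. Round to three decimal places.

0.372

Cumulative income shares Yₖ: 0.0370, 0.0870, 0.3030, 0.6420, 1.0000
Σ (Xₖ−Xₖ₋₁)(Yₖ+Yₖ₋₁) = (1/5)(0.0370+0.0000) + (1/5)(0.0870+0.0370) + (1/5)(0.3030+0.0870) + (1/5)(0.6420+0.3030) + (1/5)(1.0000+0.6420)
  = 0.0074 + 0.0248 + 0.0780 + 0.1890 + 0.3284 = 0.6276
G = 1 − 0.6276 = 0.3724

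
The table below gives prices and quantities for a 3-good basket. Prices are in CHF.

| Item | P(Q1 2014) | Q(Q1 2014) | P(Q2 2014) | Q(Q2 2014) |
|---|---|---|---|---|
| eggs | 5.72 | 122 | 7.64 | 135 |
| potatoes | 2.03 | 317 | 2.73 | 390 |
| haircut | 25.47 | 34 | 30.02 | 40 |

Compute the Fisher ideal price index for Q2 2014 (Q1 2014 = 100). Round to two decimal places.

127.66

Laspeyres component (base-period weights):
ΣP(Q2 2014)Q(Q1 2014) = 7.64×122 + 2.73×317 + 30.02×34 = 932.08 + 865.41 + 1020.68 = 2818.17
ΣP(Q1 2014)Q(Q1 2014) = 5.72×122 + 2.03×317 + 25.47×34 = 697.84 + 643.51 + 865.98 = 2207.33
L = 2818.17 / 2207.33 × 100 = 127.6733
Paasche component (current-period weights):
ΣP(Q2 2014)Q(Q2 2014) = 7.64×135 + 2.73×390 + 30.02×40 = 1031.4 + 1064.7 + 1200.8 = 3296.9
ΣP(Q1 2014)Q(Q2 2014) = 5.72×135 + 2.03×390 + 25.47×40 = 772.2 + 791.7 + 1018.8 = 2582.7
P = 3296.9 / 2582.7 × 100 = 127.6532
Fisher = √(L × P) = √(127.6733 × 127.6532) = 127.6632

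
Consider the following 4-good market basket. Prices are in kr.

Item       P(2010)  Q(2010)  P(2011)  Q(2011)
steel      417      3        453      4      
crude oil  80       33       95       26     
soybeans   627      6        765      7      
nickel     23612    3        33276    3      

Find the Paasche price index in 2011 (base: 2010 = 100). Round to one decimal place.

138.6

Paasche price index uses current-period quantities as weights.
ΣP(2011)·Q(2011) = 453×4 + 95×26 + 765×7 + 33276×3 = 1812 + 2470 + 5355 + 99828 = 109465
ΣP(2010)·Q(2011) = 417×4 + 80×26 + 627×7 + 23612×3 = 1668 + 2080 + 4389 + 70836 = 78973
Index = 109465 / 78973 × 100 = 138.6107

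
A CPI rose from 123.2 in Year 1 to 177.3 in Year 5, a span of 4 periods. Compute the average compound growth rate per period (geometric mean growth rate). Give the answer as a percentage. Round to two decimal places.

9.53%

Growth factor = (177.3/123.2)^(1/4) = (1.439123)^(1/4) = 1.095278
Growth rate = 1.095278 − 1 = 0.095278 = 9.5278%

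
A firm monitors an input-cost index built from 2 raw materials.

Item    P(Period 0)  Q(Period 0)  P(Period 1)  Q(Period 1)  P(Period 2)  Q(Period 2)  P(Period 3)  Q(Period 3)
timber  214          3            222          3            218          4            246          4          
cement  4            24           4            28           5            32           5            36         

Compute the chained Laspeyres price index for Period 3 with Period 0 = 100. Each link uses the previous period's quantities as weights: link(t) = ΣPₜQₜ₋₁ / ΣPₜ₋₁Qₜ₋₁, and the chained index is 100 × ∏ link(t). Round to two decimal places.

116.81

Link Period 0→Period 1:
ΣP(Period 1)Q(Period 0) = 222×3 + 4×24 = 666 + 96 = 762
ΣP(Period 0)Q(Period 0) = 214×3 + 4×24 = 642 + 96 = 738
link = 762/738 = 1.032520
Link Period 1→Period 2:
ΣP(Period 2)Q(Period 1) = 218×3 + 5×28 = 654 + 140 = 794
ΣP(Period 1)Q(Period 1) = 222×3 + 4×28 = 666 + 112 = 778
link = 794/778 = 1.020566
Link Period 2→Period 3:
ΣP(Period 3)Q(Period 2) = 246×4 + 5×32 = 984 + 160 = 1144
ΣP(Period 2)Q(Period 2) = 218×4 + 5×32 = 872 + 160 = 1032
link = 1144/1032 = 1.108527
Chained index = 100 × 1.032520 × 1.020566 × 1.108527 = 116.8116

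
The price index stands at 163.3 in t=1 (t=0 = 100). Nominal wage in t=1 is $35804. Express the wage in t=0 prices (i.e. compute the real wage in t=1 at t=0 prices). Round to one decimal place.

Real = Nominal ÷ (Index/100) = 35804 ÷ (163.3/100)
     = 35804 ÷ 1.633 = 21925.2909

21925.3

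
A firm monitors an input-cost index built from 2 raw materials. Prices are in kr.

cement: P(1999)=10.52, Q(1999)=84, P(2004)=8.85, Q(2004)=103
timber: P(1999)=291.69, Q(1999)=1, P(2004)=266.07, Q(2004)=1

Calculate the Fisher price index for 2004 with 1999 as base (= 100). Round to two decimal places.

Laspeyres component (base-period weights):
ΣP(2004)Q(1999) = 8.85×84 + 266.07×1 = 743.4 + 266.07 = 1009.47
ΣP(1999)Q(1999) = 10.52×84 + 291.69×1 = 883.68 + 291.69 = 1175.37
L = 1009.47 / 1175.37 × 100 = 85.8853
Paasche component (current-period weights):
ΣP(2004)Q(2004) = 8.85×103 + 266.07×1 = 911.55 + 266.07 = 1177.62
ΣP(1999)Q(2004) = 10.52×103 + 291.69×1 = 1083.56 + 291.69 = 1375.25
P = 1177.62 / 1375.25 × 100 = 85.6295
Fisher = √(L × P) = √(85.8853 × 85.6295) = 85.7573

85.76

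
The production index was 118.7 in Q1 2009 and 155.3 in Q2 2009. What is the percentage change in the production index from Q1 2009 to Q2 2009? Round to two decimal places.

30.83%

Change = (155.3 − 118.7) / 118.7 × 100
       = 36.6 / 118.7 × 100 = 30.8340%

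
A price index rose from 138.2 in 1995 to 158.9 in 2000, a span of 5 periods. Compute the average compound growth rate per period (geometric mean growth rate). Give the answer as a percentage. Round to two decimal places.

Growth factor = (158.9/138.2)^(1/5) = (1.149783)^(1/5) = 1.028308
Growth rate = 1.028308 − 1 = 0.028308 = 2.8308%

2.83%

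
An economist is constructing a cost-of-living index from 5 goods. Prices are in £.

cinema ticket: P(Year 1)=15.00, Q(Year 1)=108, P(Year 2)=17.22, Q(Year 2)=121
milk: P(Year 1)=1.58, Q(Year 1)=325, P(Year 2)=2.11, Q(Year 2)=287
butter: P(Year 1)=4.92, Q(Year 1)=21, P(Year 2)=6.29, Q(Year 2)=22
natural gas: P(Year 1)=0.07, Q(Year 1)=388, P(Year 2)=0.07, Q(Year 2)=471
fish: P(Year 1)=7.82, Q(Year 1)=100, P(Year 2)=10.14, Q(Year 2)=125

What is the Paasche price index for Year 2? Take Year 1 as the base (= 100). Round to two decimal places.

Paasche price index uses current-period quantities as weights.
ΣP(Year 2)·Q(Year 2) = 17.22×121 + 2.11×287 + 6.29×22 + 0.07×471 + 10.14×125 = 2083.62 + 605.57 + 138.38 + 32.97 + 1267.5 = 4128.04
ΣP(Year 1)·Q(Year 2) = 15.00×121 + 1.58×287 + 4.92×22 + 0.07×471 + 7.82×125 = 1815 + 453.46 + 108.24 + 32.97 + 977.5 = 3387.17
Index = 4128.04 / 3387.17 × 100 = 121.8728

121.87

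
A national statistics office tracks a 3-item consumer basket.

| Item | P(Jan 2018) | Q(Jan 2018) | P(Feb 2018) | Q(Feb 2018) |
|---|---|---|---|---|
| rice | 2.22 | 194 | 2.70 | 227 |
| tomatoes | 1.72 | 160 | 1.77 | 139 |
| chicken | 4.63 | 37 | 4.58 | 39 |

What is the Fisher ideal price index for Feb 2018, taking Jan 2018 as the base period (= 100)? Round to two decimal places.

Laspeyres component (base-period weights):
ΣP(Feb 2018)Q(Jan 2018) = 2.70×194 + 1.77×160 + 4.58×37 = 523.8 + 283.2 + 169.46 = 976.46
ΣP(Jan 2018)Q(Jan 2018) = 2.22×194 + 1.72×160 + 4.63×37 = 430.68 + 275.2 + 171.31 = 877.19
L = 976.46 / 877.19 × 100 = 111.3168
Paasche component (current-period weights):
ΣP(Feb 2018)Q(Feb 2018) = 2.70×227 + 1.77×139 + 4.58×39 = 612.9 + 246.03 + 178.62 = 1037.55
ΣP(Jan 2018)Q(Feb 2018) = 2.22×227 + 1.72×139 + 4.63×39 = 503.94 + 239.08 + 180.57 = 923.59
P = 1037.55 / 923.59 × 100 = 112.3388
Fisher = √(L × P) = √(111.3168 × 112.3388) = 111.8266

111.83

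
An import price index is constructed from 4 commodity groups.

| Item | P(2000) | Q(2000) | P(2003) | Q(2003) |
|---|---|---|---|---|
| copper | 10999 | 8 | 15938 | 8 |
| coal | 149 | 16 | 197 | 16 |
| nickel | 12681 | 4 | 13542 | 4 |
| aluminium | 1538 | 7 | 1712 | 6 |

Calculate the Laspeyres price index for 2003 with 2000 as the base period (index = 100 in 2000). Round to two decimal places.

129.59

Laspeyres price index uses base-period quantities as weights.
ΣP(2003)·Q(2000) = 15938×8 + 197×16 + 13542×4 + 1712×7 = 127504 + 3152 + 54168 + 11984 = 196808
ΣP(2000)·Q(2000) = 10999×8 + 149×16 + 12681×4 + 1538×7 = 87992 + 2384 + 50724 + 10766 = 151866
Index = 196808 / 151866 × 100 = 129.5932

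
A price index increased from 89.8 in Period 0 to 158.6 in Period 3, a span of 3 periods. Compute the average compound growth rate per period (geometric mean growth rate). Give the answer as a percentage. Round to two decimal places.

20.88%

Growth factor = (158.6/89.8)^(1/3) = (1.766147)^(1/3) = 1.208766
Growth rate = 1.208766 − 1 = 0.208766 = 20.8766%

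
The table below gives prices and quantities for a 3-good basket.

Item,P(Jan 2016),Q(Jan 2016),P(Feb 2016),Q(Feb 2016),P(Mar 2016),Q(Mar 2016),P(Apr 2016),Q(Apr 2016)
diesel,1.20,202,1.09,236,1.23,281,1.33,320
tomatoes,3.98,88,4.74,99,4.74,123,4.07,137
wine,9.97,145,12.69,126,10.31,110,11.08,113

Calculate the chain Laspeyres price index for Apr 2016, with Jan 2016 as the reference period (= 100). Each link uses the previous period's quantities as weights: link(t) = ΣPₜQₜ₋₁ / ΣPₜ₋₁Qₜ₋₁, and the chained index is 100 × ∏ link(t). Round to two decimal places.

Link Jan 2016→Feb 2016:
ΣP(Feb 2016)Q(Jan 2016) = 1.09×202 + 4.74×88 + 12.69×145 = 220.18 + 417.12 + 1840.05 = 2477.35
ΣP(Jan 2016)Q(Jan 2016) = 1.20×202 + 3.98×88 + 9.97×145 = 242.4 + 350.24 + 1445.65 = 2038.29
link = 2477.35/2038.29 = 1.215406
Link Feb 2016→Mar 2016:
ΣP(Mar 2016)Q(Feb 2016) = 1.23×236 + 4.74×99 + 10.31×126 = 290.28 + 469.26 + 1299.06 = 2058.6
ΣP(Feb 2016)Q(Feb 2016) = 1.09×236 + 4.74×99 + 12.69×126 = 257.24 + 469.26 + 1598.94 = 2325.44
link = 2058.6/2325.44 = 0.885252
Link Mar 2016→Apr 2016:
ΣP(Apr 2016)Q(Mar 2016) = 1.33×281 + 4.07×123 + 11.08×110 = 373.73 + 500.61 + 1218.8 = 2093.14
ΣP(Mar 2016)Q(Mar 2016) = 1.23×281 + 4.74×123 + 10.31×110 = 345.63 + 583.02 + 1134.1 = 2062.75
link = 2093.14/2062.75 = 1.014733
Chained index = 100 × 1.215406 × 0.885252 × 1.014733 = 109.1792

109.18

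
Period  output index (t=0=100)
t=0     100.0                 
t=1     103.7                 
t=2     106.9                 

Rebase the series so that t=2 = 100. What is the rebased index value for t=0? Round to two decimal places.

Rebased(t=0) = 100.0 / 106.9 × 100 = 93.5454

93.55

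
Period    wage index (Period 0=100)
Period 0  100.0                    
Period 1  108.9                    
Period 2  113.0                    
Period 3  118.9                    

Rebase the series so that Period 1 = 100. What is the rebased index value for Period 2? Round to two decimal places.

Rebased(Period 2) = 113.0 / 108.9 × 100 = 103.7649

103.76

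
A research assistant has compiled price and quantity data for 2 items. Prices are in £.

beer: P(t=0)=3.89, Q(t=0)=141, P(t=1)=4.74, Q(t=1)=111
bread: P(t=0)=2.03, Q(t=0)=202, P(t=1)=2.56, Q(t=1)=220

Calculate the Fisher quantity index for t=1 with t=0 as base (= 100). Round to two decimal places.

Laspeyres component (base-period weights):
ΣP(t=0)Q(t=1) = 3.89×111 + 2.03×220 = 431.79 + 446.6 = 878.39
ΣP(t=0)Q(t=0) = 3.89×141 + 2.03×202 = 548.49 + 410.06 = 958.55
L = 878.39 / 958.55 × 100 = 91.6374
Paasche component (current-period weights):
ΣP(t=1)Q(t=1) = 4.74×111 + 2.56×220 = 526.14 + 563.2 = 1089.34
ΣP(t=1)Q(t=0) = 4.74×141 + 2.56×202 = 668.34 + 517.12 = 1185.46
P = 1089.34 / 1185.46 × 100 = 91.8918
Fisher = √(L × P) = √(91.6374 × 91.8918) = 91.7645

91.76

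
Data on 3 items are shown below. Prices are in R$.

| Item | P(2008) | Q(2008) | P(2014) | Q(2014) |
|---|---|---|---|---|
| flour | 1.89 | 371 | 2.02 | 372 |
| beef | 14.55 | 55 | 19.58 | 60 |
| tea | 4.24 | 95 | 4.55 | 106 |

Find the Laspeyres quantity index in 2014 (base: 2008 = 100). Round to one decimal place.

Laspeyres quantity index uses base-period prices as weights.
ΣP(2008)·Q(2014) = 1.89×372 + 14.55×60 + 4.24×106 = 703.08 + 873 + 449.44 = 2025.52
ΣP(2008)·Q(2008) = 1.89×371 + 14.55×55 + 4.24×95 = 701.19 + 800.25 + 402.8 = 1904.24
Index = 2025.52 / 1904.24 × 100 = 106.3689

106.4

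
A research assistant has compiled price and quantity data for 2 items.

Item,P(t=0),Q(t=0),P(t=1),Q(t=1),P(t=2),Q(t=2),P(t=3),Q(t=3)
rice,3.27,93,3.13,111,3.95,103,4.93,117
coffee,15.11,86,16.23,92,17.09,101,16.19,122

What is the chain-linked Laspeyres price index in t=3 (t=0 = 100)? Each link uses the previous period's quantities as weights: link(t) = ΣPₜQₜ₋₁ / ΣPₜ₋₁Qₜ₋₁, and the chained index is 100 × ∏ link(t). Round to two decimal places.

Link t=0→t=1:
ΣP(t=1)Q(t=0) = 3.13×93 + 16.23×86 = 291.09 + 1395.78 = 1686.87
ΣP(t=0)Q(t=0) = 3.27×93 + 15.11×86 = 304.11 + 1299.46 = 1603.57
link = 1686.87/1603.57 = 1.051947
Link t=1→t=2:
ΣP(t=2)Q(t=1) = 3.95×111 + 17.09×92 = 438.45 + 1572.28 = 2010.73
ΣP(t=1)Q(t=1) = 3.13×111 + 16.23×92 = 347.43 + 1493.16 = 1840.59
link = 2010.73/1840.59 = 1.092438
Link t=2→t=3:
ΣP(t=3)Q(t=2) = 4.93×103 + 16.19×101 = 507.79 + 1635.19 = 2142.98
ΣP(t=2)Q(t=2) = 3.95×103 + 17.09×101 = 406.85 + 1726.09 = 2132.94
link = 2142.98/2132.94 = 1.004707
Chained index = 100 × 1.051947 × 1.092438 × 1.004707 = 115.4596

115.46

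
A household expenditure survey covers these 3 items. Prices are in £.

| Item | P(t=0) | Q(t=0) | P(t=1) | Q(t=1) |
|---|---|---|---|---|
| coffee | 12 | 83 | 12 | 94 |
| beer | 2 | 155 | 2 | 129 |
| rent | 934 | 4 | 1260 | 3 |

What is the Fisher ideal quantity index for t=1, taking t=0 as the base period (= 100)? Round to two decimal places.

Laspeyres component (base-period weights):
ΣP(t=0)Q(t=1) = 12×94 + 2×129 + 934×3 = 1128 + 258 + 2802 = 4188
ΣP(t=0)Q(t=0) = 12×83 + 2×155 + 934×4 = 996 + 310 + 3736 = 5042
L = 4188 / 5042 × 100 = 83.0623
Paasche component (current-period weights):
ΣP(t=1)Q(t=1) = 12×94 + 2×129 + 1260×3 = 1128 + 258 + 3780 = 5166
ΣP(t=1)Q(t=0) = 12×83 + 2×155 + 1260×4 = 996 + 310 + 5040 = 6346
P = 5166 / 6346 × 100 = 81.4056
Fisher = √(L × P) = √(83.0623 × 81.4056) = 82.2298

82.23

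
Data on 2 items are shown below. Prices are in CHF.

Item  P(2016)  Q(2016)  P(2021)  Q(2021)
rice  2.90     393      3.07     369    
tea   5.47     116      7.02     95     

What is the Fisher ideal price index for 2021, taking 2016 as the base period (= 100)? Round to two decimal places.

Laspeyres component (base-period weights):
ΣP(2021)Q(2016) = 3.07×393 + 7.02×116 = 1206.51 + 814.32 = 2020.83
ΣP(2016)Q(2016) = 2.90×393 + 5.47×116 = 1139.7 + 634.52 = 1774.22
L = 2020.83 / 1774.22 × 100 = 113.8996
Paasche component (current-period weights):
ΣP(2021)Q(2021) = 3.07×369 + 7.02×95 = 1132.83 + 666.9 = 1799.73
ΣP(2016)Q(2021) = 2.90×369 + 5.47×95 = 1070.1 + 519.65 = 1589.75
P = 1799.73 / 1589.75 × 100 = 113.2084
Fisher = √(L × P) = √(113.8996 × 113.2084) = 113.5535

113.55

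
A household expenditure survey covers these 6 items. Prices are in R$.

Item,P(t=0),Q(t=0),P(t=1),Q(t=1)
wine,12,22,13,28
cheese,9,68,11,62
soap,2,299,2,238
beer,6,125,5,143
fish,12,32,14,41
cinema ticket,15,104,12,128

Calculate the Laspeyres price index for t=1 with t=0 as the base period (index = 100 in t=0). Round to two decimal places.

94.84

Laspeyres price index uses base-period quantities as weights.
ΣP(t=1)·Q(t=0) = 13×22 + 11×68 + 2×299 + 5×125 + 14×32 + 12×104 = 286 + 748 + 598 + 625 + 448 + 1248 = 3953
ΣP(t=0)·Q(t=0) = 12×22 + 9×68 + 2×299 + 6×125 + 12×32 + 15×104 = 264 + 612 + 598 + 750 + 384 + 1560 = 4168
Index = 3953 / 4168 × 100 = 94.8417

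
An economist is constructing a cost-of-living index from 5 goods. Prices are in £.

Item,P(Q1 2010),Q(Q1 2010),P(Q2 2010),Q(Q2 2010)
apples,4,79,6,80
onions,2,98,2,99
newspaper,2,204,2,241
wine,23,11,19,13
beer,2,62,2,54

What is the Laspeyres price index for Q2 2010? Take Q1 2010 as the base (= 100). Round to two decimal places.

108.79

Laspeyres price index uses base-period quantities as weights.
ΣP(Q2 2010)·Q(Q1 2010) = 6×79 + 2×98 + 2×204 + 19×11 + 2×62 = 474 + 196 + 408 + 209 + 124 = 1411
ΣP(Q1 2010)·Q(Q1 2010) = 4×79 + 2×98 + 2×204 + 23×11 + 2×62 = 316 + 196 + 408 + 253 + 124 = 1297
Index = 1411 / 1297 × 100 = 108.7895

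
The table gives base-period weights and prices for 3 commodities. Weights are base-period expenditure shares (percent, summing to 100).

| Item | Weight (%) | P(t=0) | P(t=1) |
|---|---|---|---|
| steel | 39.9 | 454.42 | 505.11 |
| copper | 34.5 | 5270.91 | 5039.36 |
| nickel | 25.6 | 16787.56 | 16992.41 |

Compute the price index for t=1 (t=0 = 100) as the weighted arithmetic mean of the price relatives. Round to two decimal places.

103.25

steel: 39.9 × (505.11/454.42) = 39.9 × 1.111549 = 44.3508
copper: 34.5 × (5039.36/5270.91) = 34.5 × 0.956070 = 32.9844
nickel: 25.6 × (16992.41/16787.56) = 25.6 × 1.012202 = 25.9124
Index = Σ wᵢ·(p₁ᵢ/p₀ᵢ) = 44.3508 + 32.9844 + 25.9124 = 103.2476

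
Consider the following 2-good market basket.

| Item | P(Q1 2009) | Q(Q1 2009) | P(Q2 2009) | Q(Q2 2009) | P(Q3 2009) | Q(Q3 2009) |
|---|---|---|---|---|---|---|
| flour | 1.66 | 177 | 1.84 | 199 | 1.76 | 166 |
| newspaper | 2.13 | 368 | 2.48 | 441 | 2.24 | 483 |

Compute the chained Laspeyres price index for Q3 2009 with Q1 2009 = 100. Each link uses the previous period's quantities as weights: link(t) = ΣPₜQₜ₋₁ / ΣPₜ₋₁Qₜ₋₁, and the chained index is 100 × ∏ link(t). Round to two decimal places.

105.32

Link Q1 2009→Q2 2009:
ΣP(Q2 2009)Q(Q1 2009) = 1.84×177 + 2.48×368 = 325.68 + 912.64 = 1238.32
ΣP(Q1 2009)Q(Q1 2009) = 1.66×177 + 2.13×368 = 293.82 + 783.84 = 1077.66
link = 1238.32/1077.66 = 1.149082
Link Q2 2009→Q3 2009:
ΣP(Q3 2009)Q(Q2 2009) = 1.76×199 + 2.24×441 = 350.24 + 987.84 = 1338.08
ΣP(Q2 2009)Q(Q2 2009) = 1.84×199 + 2.48×441 = 366.16 + 1093.68 = 1459.84
link = 1338.08/1459.84 = 0.916594
Chained index = 100 × 1.149082 × 0.916594 = 105.3241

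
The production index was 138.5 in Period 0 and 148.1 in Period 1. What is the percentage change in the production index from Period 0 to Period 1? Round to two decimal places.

Change = (148.1 − 138.5) / 138.5 × 100
       = 9.6 / 138.5 × 100 = 6.9314%

6.93%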